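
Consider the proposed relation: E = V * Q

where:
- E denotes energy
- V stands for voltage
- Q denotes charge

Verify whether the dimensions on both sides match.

Yes

E (energy) has dimensions [L^2 M T^-2].
V (voltage) has dimensions [I^-1 L^2 M T^-3].
Q (charge) has dimensions [I T].

Left side: [L^2 M T^-2]
Right side: [L^2 M T^-2]

Both sides have the same dimensions, so the equation is dimensionally consistent.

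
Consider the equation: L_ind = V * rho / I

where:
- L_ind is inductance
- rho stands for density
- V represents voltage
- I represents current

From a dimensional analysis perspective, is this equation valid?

No

L_ind (inductance) has dimensions [I^-2 L^2 M T^-2].
rho (density) has dimensions [L^-3 M].
V (voltage) has dimensions [I^-1 L^2 M T^-3].
I (current) has dimensions [I].

Left side: [I^-2 L^2 M T^-2]
Right side: [I^-2 L^-1 M^2 T^-3]

The two sides have different dimensions, so the equation is NOT dimensionally consistent.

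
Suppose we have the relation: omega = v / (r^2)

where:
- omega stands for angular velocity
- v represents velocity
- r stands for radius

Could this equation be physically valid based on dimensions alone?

No

omega (angular velocity) has dimensions [T^-1].
v (velocity) has dimensions [L T^-1].
r (radius) has dimensions [L].

Left side: [T^-1]
Right side: [L^-1 T^-1]

The two sides have different dimensions, so the equation is NOT dimensionally consistent.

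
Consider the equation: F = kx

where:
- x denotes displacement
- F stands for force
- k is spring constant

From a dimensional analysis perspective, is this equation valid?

Yes

x (displacement) has dimensions [L].
F (force) has dimensions [L M T^-2].
k (spring constant) has dimensions [M T^-2].

Left side: [L M T^-2]
Right side: [L M T^-2]

Both sides have the same dimensions, so the equation is dimensionally consistent.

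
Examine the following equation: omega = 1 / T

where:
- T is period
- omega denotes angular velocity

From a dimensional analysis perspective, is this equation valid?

Yes

T (period) has dimensions [T].
omega (angular velocity) has dimensions [T^-1].

Left side: [T^-1]
Right side: [T^-1]

Both sides have the same dimensions, so the equation is dimensionally consistent.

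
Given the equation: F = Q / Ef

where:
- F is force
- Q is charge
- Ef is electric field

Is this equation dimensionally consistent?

No

F (force) has dimensions [L M T^-2].
Q (charge) has dimensions [I T].
Ef (electric field) has dimensions [I^-1 L M T^-3].

Left side: [L M T^-2]
Right side: [I^2 L^-1 M^-1 T^4]

The two sides have different dimensions, so the equation is NOT dimensionally consistent.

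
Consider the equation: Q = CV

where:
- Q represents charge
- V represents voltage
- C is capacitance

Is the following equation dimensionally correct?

Yes

Q (charge) has dimensions [I T].
V (voltage) has dimensions [I^-1 L^2 M T^-3].
C (capacitance) has dimensions [I^2 L^-2 M^-1 T^4].

Left side: [I T]
Right side: [I T]

Both sides have the same dimensions, so the equation is dimensionally consistent.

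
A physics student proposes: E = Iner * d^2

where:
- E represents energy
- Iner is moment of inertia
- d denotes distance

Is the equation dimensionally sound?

No

E (energy) has dimensions [L^2 M T^-2].
Iner (moment of inertia) has dimensions [L^2 M].
d (distance) has dimensions [L].

Left side: [L^2 M T^-2]
Right side: [L^4 M]

The two sides have different dimensions, so the equation is NOT dimensionally consistent.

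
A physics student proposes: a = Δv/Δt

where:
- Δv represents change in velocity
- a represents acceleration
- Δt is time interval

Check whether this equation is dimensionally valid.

Yes

Δv (change in velocity) has dimensions [L T^-1].
a (acceleration) has dimensions [L T^-2].
Δt (time interval) has dimensions [T].

Left side: [L T^-2]
Right side: [L T^-2]

Both sides have the same dimensions, so the equation is dimensionally consistent.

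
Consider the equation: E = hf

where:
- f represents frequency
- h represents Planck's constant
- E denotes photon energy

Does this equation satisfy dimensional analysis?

Yes

f (frequency) has dimensions [T^-1].
h (Planck's constant) has dimensions [L^2 M T^-1].
E (photon energy) has dimensions [L^2 M T^-2].

Left side: [L^2 M T^-2]
Right side: [L^2 M T^-2]

Both sides have the same dimensions, so the equation is dimensionally consistent.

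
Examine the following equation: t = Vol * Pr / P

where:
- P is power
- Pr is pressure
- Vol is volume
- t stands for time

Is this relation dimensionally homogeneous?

Yes

P (power) has dimensions [L^2 M T^-3].
Pr (pressure) has dimensions [L^-1 M T^-2].
Vol (volume) has dimensions [L^3].
t (time) has dimensions [T].

Left side: [T]
Right side: [T]

Both sides have the same dimensions, so the equation is dimensionally consistent.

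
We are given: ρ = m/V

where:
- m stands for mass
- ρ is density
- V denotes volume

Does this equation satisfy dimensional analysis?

Yes

m (mass) has dimensions [M].
ρ (density) has dimensions [L^-3 M].
V (volume) has dimensions [L^3].

Left side: [L^-3 M]
Right side: [L^-3 M]

Both sides have the same dimensions, so the equation is dimensionally consistent.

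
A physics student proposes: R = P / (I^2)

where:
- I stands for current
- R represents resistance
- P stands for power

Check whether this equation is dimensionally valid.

Yes

I (current) has dimensions [I].
R (resistance) has dimensions [I^-2 L^2 M T^-3].
P (power) has dimensions [L^2 M T^-3].

Left side: [I^-2 L^2 M T^-3]
Right side: [I^-2 L^2 M T^-3]

Both sides have the same dimensions, so the equation is dimensionally consistent.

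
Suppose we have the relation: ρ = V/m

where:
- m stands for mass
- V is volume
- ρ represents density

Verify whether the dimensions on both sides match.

No

m (mass) has dimensions [M].
V (volume) has dimensions [L^3].
ρ (density) has dimensions [L^-3 M].

Left side: [L^-3 M]
Right side: [L^3 M^-1]

The two sides have different dimensions, so the equation is NOT dimensionally consistent.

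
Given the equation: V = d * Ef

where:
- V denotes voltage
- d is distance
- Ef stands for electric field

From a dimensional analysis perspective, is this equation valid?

Yes

V (voltage) has dimensions [I^-1 L^2 M T^-3].
d (distance) has dimensions [L].
Ef (electric field) has dimensions [I^-1 L M T^-3].

Left side: [I^-1 L^2 M T^-3]
Right side: [I^-1 L^2 M T^-3]

Both sides have the same dimensions, so the equation is dimensionally consistent.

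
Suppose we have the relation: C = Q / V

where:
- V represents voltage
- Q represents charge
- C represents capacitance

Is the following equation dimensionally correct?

Yes

V (voltage) has dimensions [I^-1 L^2 M T^-3].
Q (charge) has dimensions [I T].
C (capacitance) has dimensions [I^2 L^-2 M^-1 T^4].

Left side: [I^2 L^-2 M^-1 T^4]
Right side: [I^2 L^-2 M^-1 T^4]

Both sides have the same dimensions, so the equation is dimensionally consistent.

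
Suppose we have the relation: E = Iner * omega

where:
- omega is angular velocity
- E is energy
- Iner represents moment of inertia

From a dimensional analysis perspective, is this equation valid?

No

omega (angular velocity) has dimensions [T^-1].
E (energy) has dimensions [L^2 M T^-2].
Iner (moment of inertia) has dimensions [L^2 M].

Left side: [L^2 M T^-2]
Right side: [L^2 M T^-1]

The two sides have different dimensions, so the equation is NOT dimensionally consistent.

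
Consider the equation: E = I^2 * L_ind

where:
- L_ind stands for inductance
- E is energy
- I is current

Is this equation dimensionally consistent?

Yes

L_ind (inductance) has dimensions [I^-2 L^2 M T^-2].
E (energy) has dimensions [L^2 M T^-2].
I (current) has dimensions [I].

Left side: [L^2 M T^-2]
Right side: [L^2 M T^-2]

Both sides have the same dimensions, so the equation is dimensionally consistent.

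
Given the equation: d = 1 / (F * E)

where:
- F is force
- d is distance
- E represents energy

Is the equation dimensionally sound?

No

F (force) has dimensions [L M T^-2].
d (distance) has dimensions [L].
E (energy) has dimensions [L^2 M T^-2].

Left side: [L]
Right side: [L^-3 M^-2 T^4]

The two sides have different dimensions, so the equation is NOT dimensionally consistent.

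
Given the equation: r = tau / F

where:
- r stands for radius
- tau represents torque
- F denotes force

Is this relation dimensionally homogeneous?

Yes

r (radius) has dimensions [L].
tau (torque) has dimensions [L^2 M T^-2].
F (force) has dimensions [L M T^-2].

Left side: [L]
Right side: [L]

Both sides have the same dimensions, so the equation is dimensionally consistent.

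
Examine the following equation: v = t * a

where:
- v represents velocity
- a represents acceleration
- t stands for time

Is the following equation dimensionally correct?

Yes

v (velocity) has dimensions [L T^-1].
a (acceleration) has dimensions [L T^-2].
t (time) has dimensions [T].

Left side: [L T^-1]
Right side: [L T^-1]

Both sides have the same dimensions, so the equation is dimensionally consistent.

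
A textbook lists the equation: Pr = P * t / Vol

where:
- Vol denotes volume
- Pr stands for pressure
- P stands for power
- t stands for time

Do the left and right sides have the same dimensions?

Yes

Vol (volume) has dimensions [L^3].
Pr (pressure) has dimensions [L^-1 M T^-2].
P (power) has dimensions [L^2 M T^-3].
t (time) has dimensions [T].

Left side: [L^-1 M T^-2]
Right side: [L^-1 M T^-2]

Both sides have the same dimensions, so the equation is dimensionally consistent.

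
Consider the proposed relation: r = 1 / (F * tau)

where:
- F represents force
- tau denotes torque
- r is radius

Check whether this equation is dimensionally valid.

No

F (force) has dimensions [L M T^-2].
tau (torque) has dimensions [L^2 M T^-2].
r (radius) has dimensions [L].

Left side: [L]
Right side: [L^-3 M^-2 T^4]

The two sides have different dimensions, so the equation is NOT dimensionally consistent.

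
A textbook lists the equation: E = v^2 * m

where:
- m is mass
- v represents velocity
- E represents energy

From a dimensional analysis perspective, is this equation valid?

Yes

m (mass) has dimensions [M].
v (velocity) has dimensions [L T^-1].
E (energy) has dimensions [L^2 M T^-2].

Left side: [L^2 M T^-2]
Right side: [L^2 M T^-2]

Both sides have the same dimensions, so the equation is dimensionally consistent.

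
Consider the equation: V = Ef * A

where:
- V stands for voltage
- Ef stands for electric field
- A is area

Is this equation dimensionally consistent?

No

V (voltage) has dimensions [I^-1 L^2 M T^-3].
Ef (electric field) has dimensions [I^-1 L M T^-3].
A (area) has dimensions [L^2].

Left side: [I^-1 L^2 M T^-3]
Right side: [I^-1 L^3 M T^-3]

The two sides have different dimensions, so the equation is NOT dimensionally consistent.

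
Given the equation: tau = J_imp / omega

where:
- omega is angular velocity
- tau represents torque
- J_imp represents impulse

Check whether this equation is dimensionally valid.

No

omega (angular velocity) has dimensions [T^-1].
tau (torque) has dimensions [L^2 M T^-2].
J_imp (impulse) has dimensions [L M T^-1].

Left side: [L^2 M T^-2]
Right side: [L M]

The two sides have different dimensions, so the equation is NOT dimensionally consistent.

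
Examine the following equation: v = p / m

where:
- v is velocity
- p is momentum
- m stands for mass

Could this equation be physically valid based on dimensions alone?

Yes

v (velocity) has dimensions [L T^-1].
p (momentum) has dimensions [L M T^-1].
m (mass) has dimensions [M].

Left side: [L T^-1]
Right side: [L T^-1]

Both sides have the same dimensions, so the equation is dimensionally consistent.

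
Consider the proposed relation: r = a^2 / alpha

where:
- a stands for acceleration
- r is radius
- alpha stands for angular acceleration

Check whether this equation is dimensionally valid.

No

a (acceleration) has dimensions [L T^-2].
r (radius) has dimensions [L].
alpha (angular acceleration) has dimensions [T^-2].

Left side: [L]
Right side: [L^2 T^-2]

The two sides have different dimensions, so the equation is NOT dimensionally consistent.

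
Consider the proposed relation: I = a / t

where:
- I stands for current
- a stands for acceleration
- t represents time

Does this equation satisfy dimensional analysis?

No

I (current) has dimensions [I].
a (acceleration) has dimensions [L T^-2].
t (time) has dimensions [T].

Left side: [I]
Right side: [L T^-3]

The two sides have different dimensions, so the equation is NOT dimensionally consistent.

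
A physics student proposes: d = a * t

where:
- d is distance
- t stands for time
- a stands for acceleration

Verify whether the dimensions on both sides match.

No

d (distance) has dimensions [L].
t (time) has dimensions [T].
a (acceleration) has dimensions [L T^-2].

Left side: [L]
Right side: [L T^-1]

The two sides have different dimensions, so the equation is NOT dimensionally consistent.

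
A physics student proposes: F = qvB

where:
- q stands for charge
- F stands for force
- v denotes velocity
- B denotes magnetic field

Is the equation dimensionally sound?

Yes

q (charge) has dimensions [I T].
F (force) has dimensions [L M T^-2].
v (velocity) has dimensions [L T^-1].
B (magnetic field) has dimensions [I^-1 M T^-2].

Left side: [L M T^-2]
Right side: [L M T^-2]

Both sides have the same dimensions, so the equation is dimensionally consistent.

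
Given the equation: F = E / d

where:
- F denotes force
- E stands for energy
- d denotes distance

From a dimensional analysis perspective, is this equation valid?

Yes

F (force) has dimensions [L M T^-2].
E (energy) has dimensions [L^2 M T^-2].
d (distance) has dimensions [L].

Left side: [L M T^-2]
Right side: [L M T^-2]

Both sides have the same dimensions, so the equation is dimensionally consistent.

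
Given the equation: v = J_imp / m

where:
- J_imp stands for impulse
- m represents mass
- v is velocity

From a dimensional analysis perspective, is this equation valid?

Yes

J_imp (impulse) has dimensions [L M T^-1].
m (mass) has dimensions [M].
v (velocity) has dimensions [L T^-1].

Left side: [L T^-1]
Right side: [L T^-1]

Both sides have the same dimensions, so the equation is dimensionally consistent.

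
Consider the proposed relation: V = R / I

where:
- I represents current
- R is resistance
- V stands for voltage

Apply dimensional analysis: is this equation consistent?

No

I (current) has dimensions [I].
R (resistance) has dimensions [I^-2 L^2 M T^-3].
V (voltage) has dimensions [I^-1 L^2 M T^-3].

Left side: [I^-1 L^2 M T^-3]
Right side: [I^-3 L^2 M T^-3]

The two sides have different dimensions, so the equation is NOT dimensionally consistent.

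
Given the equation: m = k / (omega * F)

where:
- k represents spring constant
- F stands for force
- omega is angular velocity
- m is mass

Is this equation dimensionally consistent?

No

k (spring constant) has dimensions [M T^-2].
F (force) has dimensions [L M T^-2].
omega (angular velocity) has dimensions [T^-1].
m (mass) has dimensions [M].

Left side: [M]
Right side: [L^-1 T]

The two sides have different dimensions, so the equation is NOT dimensionally consistent.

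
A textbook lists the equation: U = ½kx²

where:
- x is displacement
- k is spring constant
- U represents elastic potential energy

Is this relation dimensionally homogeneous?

Yes

x (displacement) has dimensions [L].
k (spring constant) has dimensions [M T^-2].
U (elastic potential energy) has dimensions [L^2 M T^-2].

Left side: [L^2 M T^-2]
Right side: [L^2 M T^-2]

Both sides have the same dimensions, so the equation is dimensionally consistent.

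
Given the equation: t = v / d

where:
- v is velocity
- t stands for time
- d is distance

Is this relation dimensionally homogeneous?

No

v (velocity) has dimensions [L T^-1].
t (time) has dimensions [T].
d (distance) has dimensions [L].

Left side: [T]
Right side: [T^-1]

The two sides have different dimensions, so the equation is NOT dimensionally consistent.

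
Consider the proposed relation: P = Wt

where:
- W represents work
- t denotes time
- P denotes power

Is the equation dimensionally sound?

No

W (work) has dimensions [L^2 M T^-2].
t (time) has dimensions [T].
P (power) has dimensions [L^2 M T^-3].

Left side: [L^2 M T^-3]
Right side: [L^2 M T^-1]

The two sides have different dimensions, so the equation is NOT dimensionally consistent.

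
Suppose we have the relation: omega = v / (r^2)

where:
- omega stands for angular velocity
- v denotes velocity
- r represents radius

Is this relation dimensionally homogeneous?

No

omega (angular velocity) has dimensions [T^-1].
v (velocity) has dimensions [L T^-1].
r (radius) has dimensions [L].

Left side: [T^-1]
Right side: [L^-1 T^-1]

The two sides have different dimensions, so the equation is NOT dimensionally consistent.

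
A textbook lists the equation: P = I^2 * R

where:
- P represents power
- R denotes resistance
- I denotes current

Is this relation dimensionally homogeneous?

Yes

P (power) has dimensions [L^2 M T^-3].
R (resistance) has dimensions [I^-2 L^2 M T^-3].
I (current) has dimensions [I].

Left side: [L^2 M T^-3]
Right side: [L^2 M T^-3]

Both sides have the same dimensions, so the equation is dimensionally consistent.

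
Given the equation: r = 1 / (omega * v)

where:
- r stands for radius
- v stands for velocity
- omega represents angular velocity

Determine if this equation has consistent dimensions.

No

r (radius) has dimensions [L].
v (velocity) has dimensions [L T^-1].
omega (angular velocity) has dimensions [T^-1].

Left side: [L]
Right side: [L^-1 T^2]

The two sides have different dimensions, so the equation is NOT dimensionally consistent.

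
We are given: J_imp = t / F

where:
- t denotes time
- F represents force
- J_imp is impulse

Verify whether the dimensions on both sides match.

No

t (time) has dimensions [T].
F (force) has dimensions [L M T^-2].
J_imp (impulse) has dimensions [L M T^-1].

Left side: [L M T^-1]
Right side: [L^-1 M^-1 T^3]

The two sides have different dimensions, so the equation is NOT dimensionally consistent.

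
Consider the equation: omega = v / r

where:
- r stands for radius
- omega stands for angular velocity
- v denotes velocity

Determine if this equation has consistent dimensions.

Yes

r (radius) has dimensions [L].
omega (angular velocity) has dimensions [T^-1].
v (velocity) has dimensions [L T^-1].

Left side: [T^-1]
Right side: [T^-1]

Both sides have the same dimensions, so the equation is dimensionally consistent.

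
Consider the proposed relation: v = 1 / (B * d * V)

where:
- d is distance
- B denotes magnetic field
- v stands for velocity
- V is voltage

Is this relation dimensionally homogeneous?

No

d (distance) has dimensions [L].
B (magnetic field) has dimensions [I^-1 M T^-2].
v (velocity) has dimensions [L T^-1].
V (voltage) has dimensions [I^-1 L^2 M T^-3].

Left side: [L T^-1]
Right side: [I^2 L^-3 M^-2 T^5]

The two sides have different dimensions, so the equation is NOT dimensionally consistent.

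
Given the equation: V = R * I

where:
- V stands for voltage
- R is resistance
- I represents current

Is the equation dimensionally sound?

Yes

V (voltage) has dimensions [I^-1 L^2 M T^-3].
R (resistance) has dimensions [I^-2 L^2 M T^-3].
I (current) has dimensions [I].

Left side: [I^-1 L^2 M T^-3]
Right side: [I^-1 L^2 M T^-3]

Both sides have the same dimensions, so the equation is dimensionally consistent.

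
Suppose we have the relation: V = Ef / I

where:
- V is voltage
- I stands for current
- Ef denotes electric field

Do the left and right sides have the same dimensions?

No

V (voltage) has dimensions [I^-1 L^2 M T^-3].
I (current) has dimensions [I].
Ef (electric field) has dimensions [I^-1 L M T^-3].

Left side: [I^-1 L^2 M T^-3]
Right side: [I^-2 L M T^-3]

The two sides have different dimensions, so the equation is NOT dimensionally consistent.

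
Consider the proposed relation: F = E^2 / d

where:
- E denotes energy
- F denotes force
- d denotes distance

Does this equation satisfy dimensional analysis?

No

E (energy) has dimensions [L^2 M T^-2].
F (force) has dimensions [L M T^-2].
d (distance) has dimensions [L].

Left side: [L M T^-2]
Right side: [L^3 M^2 T^-4]

The two sides have different dimensions, so the equation is NOT dimensionally consistent.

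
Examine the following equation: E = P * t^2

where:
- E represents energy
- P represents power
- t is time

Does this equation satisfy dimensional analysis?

No

E (energy) has dimensions [L^2 M T^-2].
P (power) has dimensions [L^2 M T^-3].
t (time) has dimensions [T].

Left side: [L^2 M T^-2]
Right side: [L^2 M T^-1]

The two sides have different dimensions, so the equation is NOT dimensionally consistent.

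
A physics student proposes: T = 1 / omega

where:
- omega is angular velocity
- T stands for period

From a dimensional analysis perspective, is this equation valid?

Yes

omega (angular velocity) has dimensions [T^-1].
T (period) has dimensions [T].

Left side: [T]
Right side: [T]

Both sides have the same dimensions, so the equation is dimensionally consistent.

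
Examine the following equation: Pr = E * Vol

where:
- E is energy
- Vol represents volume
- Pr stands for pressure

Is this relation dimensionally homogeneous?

No

E (energy) has dimensions [L^2 M T^-2].
Vol (volume) has dimensions [L^3].
Pr (pressure) has dimensions [L^-1 M T^-2].

Left side: [L^-1 M T^-2]
Right side: [L^5 M T^-2]

The two sides have different dimensions, so the equation is NOT dimensionally consistent.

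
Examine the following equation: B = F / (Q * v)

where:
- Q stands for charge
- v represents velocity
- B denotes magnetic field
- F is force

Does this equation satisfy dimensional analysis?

Yes

Q (charge) has dimensions [I T].
v (velocity) has dimensions [L T^-1].
B (magnetic field) has dimensions [I^-1 M T^-2].
F (force) has dimensions [L M T^-2].

Left side: [I^-1 M T^-2]
Right side: [I^-1 M T^-2]

Both sides have the same dimensions, so the equation is dimensionally consistent.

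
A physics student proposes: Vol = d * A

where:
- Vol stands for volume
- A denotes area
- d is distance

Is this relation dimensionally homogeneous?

Yes

Vol (volume) has dimensions [L^3].
A (area) has dimensions [L^2].
d (distance) has dimensions [L].

Left side: [L^3]
Right side: [L^3]

Both sides have the same dimensions, so the equation is dimensionally consistent.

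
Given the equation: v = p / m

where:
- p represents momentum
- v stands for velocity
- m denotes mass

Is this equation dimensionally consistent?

Yes

p (momentum) has dimensions [L M T^-1].
v (velocity) has dimensions [L T^-1].
m (mass) has dimensions [M].

Left side: [L T^-1]
Right side: [L T^-1]

Both sides have the same dimensions, so the equation is dimensionally consistent.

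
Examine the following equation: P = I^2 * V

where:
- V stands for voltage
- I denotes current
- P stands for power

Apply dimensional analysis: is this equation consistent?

No

V (voltage) has dimensions [I^-1 L^2 M T^-3].
I (current) has dimensions [I].
P (power) has dimensions [L^2 M T^-3].

Left side: [L^2 M T^-3]
Right side: [I L^2 M T^-3]

The two sides have different dimensions, so the equation is NOT dimensionally consistent.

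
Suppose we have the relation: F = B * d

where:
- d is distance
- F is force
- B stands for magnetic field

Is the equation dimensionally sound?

No

d (distance) has dimensions [L].
F (force) has dimensions [L M T^-2].
B (magnetic field) has dimensions [I^-1 M T^-2].

Left side: [L M T^-2]
Right side: [I^-1 L M T^-2]

The two sides have different dimensions, so the equation is NOT dimensionally consistent.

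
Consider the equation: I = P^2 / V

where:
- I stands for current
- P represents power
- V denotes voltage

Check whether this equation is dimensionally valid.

No

I (current) has dimensions [I].
P (power) has dimensions [L^2 M T^-3].
V (voltage) has dimensions [I^-1 L^2 M T^-3].

Left side: [I]
Right side: [I L^2 M T^-3]

The two sides have different dimensions, so the equation is NOT dimensionally consistent.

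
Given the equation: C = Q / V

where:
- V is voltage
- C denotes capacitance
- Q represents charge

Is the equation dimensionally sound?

Yes

V (voltage) has dimensions [I^-1 L^2 M T^-3].
C (capacitance) has dimensions [I^2 L^-2 M^-1 T^4].
Q (charge) has dimensions [I T].

Left side: [I^2 L^-2 M^-1 T^4]
Right side: [I^2 L^-2 M^-1 T^4]

Both sides have the same dimensions, so the equation is dimensionally consistent.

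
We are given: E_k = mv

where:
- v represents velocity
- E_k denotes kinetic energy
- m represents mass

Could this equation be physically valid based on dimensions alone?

No

v (velocity) has dimensions [L T^-1].
E_k (kinetic energy) has dimensions [L^2 M T^-2].
m (mass) has dimensions [M].

Left side: [L^2 M T^-2]
Right side: [L M T^-1]

The two sides have different dimensions, so the equation is NOT dimensionally consistent.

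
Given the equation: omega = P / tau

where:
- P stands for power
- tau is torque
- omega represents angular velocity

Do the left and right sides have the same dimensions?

Yes

P (power) has dimensions [L^2 M T^-3].
tau (torque) has dimensions [L^2 M T^-2].
omega (angular velocity) has dimensions [T^-1].

Left side: [T^-1]
Right side: [T^-1]

Both sides have the same dimensions, so the equation is dimensionally consistent.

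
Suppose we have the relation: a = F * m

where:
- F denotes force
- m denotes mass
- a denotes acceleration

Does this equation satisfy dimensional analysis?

No

F (force) has dimensions [L M T^-2].
m (mass) has dimensions [M].
a (acceleration) has dimensions [L T^-2].

Left side: [L T^-2]
Right side: [L M^2 T^-2]

The two sides have different dimensions, so the equation is NOT dimensionally consistent.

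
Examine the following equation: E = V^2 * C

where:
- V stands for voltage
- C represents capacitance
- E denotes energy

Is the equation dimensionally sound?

Yes

V (voltage) has dimensions [I^-1 L^2 M T^-3].
C (capacitance) has dimensions [I^2 L^-2 M^-1 T^4].
E (energy) has dimensions [L^2 M T^-2].

Left side: [L^2 M T^-2]
Right side: [L^2 M T^-2]

Both sides have the same dimensions, so the equation is dimensionally consistent.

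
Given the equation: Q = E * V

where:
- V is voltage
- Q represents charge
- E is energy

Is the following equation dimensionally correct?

No

V (voltage) has dimensions [I^-1 L^2 M T^-3].
Q (charge) has dimensions [I T].
E (energy) has dimensions [L^2 M T^-2].

Left side: [I T]
Right side: [I^-1 L^4 M^2 T^-5]

The two sides have different dimensions, so the equation is NOT dimensionally consistent.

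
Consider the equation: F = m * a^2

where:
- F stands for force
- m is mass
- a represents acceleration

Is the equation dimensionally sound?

No

F (force) has dimensions [L M T^-2].
m (mass) has dimensions [M].
a (acceleration) has dimensions [L T^-2].

Left side: [L M T^-2]
Right side: [L^2 M T^-4]

The two sides have different dimensions, so the equation is NOT dimensionally consistent.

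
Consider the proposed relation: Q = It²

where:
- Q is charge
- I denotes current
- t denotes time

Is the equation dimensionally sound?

No

Q (charge) has dimensions [I T].
I (current) has dimensions [I].
t (time) has dimensions [T].

Left side: [I T]
Right side: [I T^2]

The two sides have different dimensions, so the equation is NOT dimensionally consistent.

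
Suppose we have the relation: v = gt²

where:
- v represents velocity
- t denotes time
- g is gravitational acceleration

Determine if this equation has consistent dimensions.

No

v (velocity) has dimensions [L T^-1].
t (time) has dimensions [T].
g (gravitational acceleration) has dimensions [L T^-2].

Left side: [L T^-1]
Right side: [L]

The two sides have different dimensions, so the equation is NOT dimensionally consistent.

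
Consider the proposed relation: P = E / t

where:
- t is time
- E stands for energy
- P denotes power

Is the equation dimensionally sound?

Yes

t (time) has dimensions [T].
E (energy) has dimensions [L^2 M T^-2].
P (power) has dimensions [L^2 M T^-3].

Left side: [L^2 M T^-3]
Right side: [L^2 M T^-3]

Both sides have the same dimensions, so the equation is dimensionally consistent.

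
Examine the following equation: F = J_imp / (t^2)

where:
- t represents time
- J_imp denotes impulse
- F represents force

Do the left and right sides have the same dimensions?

No

t (time) has dimensions [T].
J_imp (impulse) has dimensions [L M T^-1].
F (force) has dimensions [L M T^-2].

Left side: [L M T^-2]
Right side: [L M T^-3]

The two sides have different dimensions, so the equation is NOT dimensionally consistent.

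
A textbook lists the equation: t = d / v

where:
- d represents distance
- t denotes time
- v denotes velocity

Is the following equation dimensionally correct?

Yes

d (distance) has dimensions [L].
t (time) has dimensions [T].
v (velocity) has dimensions [L T^-1].

Left side: [T]
Right side: [T]

Both sides have the same dimensions, so the equation is dimensionally consistent.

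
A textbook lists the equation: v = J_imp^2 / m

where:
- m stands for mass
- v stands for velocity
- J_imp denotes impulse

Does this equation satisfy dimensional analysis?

No

m (mass) has dimensions [M].
v (velocity) has dimensions [L T^-1].
J_imp (impulse) has dimensions [L M T^-1].

Left side: [L T^-1]
Right side: [L^2 M T^-2]

The two sides have different dimensions, so the equation is NOT dimensionally consistent.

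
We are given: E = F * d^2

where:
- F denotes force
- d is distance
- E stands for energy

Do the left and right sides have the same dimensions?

No

F (force) has dimensions [L M T^-2].
d (distance) has dimensions [L].
E (energy) has dimensions [L^2 M T^-2].

Left side: [L^2 M T^-2]
Right side: [L^3 M T^-2]

The two sides have different dimensions, so the equation is NOT dimensionally consistent.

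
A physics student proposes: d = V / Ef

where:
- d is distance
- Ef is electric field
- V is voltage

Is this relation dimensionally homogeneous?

Yes

d (distance) has dimensions [L].
Ef (electric field) has dimensions [I^-1 L M T^-3].
V (voltage) has dimensions [I^-1 L^2 M T^-3].

Left side: [L]
Right side: [L]

Both sides have the same dimensions, so the equation is dimensionally consistent.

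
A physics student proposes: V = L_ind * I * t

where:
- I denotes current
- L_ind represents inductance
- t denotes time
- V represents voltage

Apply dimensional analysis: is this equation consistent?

No

I (current) has dimensions [I].
L_ind (inductance) has dimensions [I^-2 L^2 M T^-2].
t (time) has dimensions [T].
V (voltage) has dimensions [I^-1 L^2 M T^-3].

Left side: [I^-1 L^2 M T^-3]
Right side: [I^-1 L^2 M T^-1]

The two sides have different dimensions, so the equation is NOT dimensionally consistent.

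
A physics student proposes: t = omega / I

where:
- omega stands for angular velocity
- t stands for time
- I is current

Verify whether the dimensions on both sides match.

No

omega (angular velocity) has dimensions [T^-1].
t (time) has dimensions [T].
I (current) has dimensions [I].

Left side: [T]
Right side: [I^-1 T^-1]

The two sides have different dimensions, so the equation is NOT dimensionally consistent.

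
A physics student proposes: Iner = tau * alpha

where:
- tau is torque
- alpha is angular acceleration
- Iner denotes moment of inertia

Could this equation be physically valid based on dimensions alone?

No

tau (torque) has dimensions [L^2 M T^-2].
alpha (angular acceleration) has dimensions [T^-2].
Iner (moment of inertia) has dimensions [L^2 M].

Left side: [L^2 M]
Right side: [L^2 M T^-4]

The two sides have different dimensions, so the equation is NOT dimensionally consistent.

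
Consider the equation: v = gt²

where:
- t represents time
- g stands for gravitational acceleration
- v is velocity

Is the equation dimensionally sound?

No

t (time) has dimensions [T].
g (gravitational acceleration) has dimensions [L T^-2].
v (velocity) has dimensions [L T^-1].

Left side: [L T^-1]
Right side: [L]

The two sides have different dimensions, so the equation is NOT dimensionally consistent.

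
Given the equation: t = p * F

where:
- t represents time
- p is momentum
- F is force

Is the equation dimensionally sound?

No

t (time) has dimensions [T].
p (momentum) has dimensions [L M T^-1].
F (force) has dimensions [L M T^-2].

Left side: [T]
Right side: [L^2 M^2 T^-3]

The two sides have different dimensions, so the equation is NOT dimensionally consistent.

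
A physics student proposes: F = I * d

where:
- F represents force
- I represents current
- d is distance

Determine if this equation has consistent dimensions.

No

F (force) has dimensions [L M T^-2].
I (current) has dimensions [I].
d (distance) has dimensions [L].

Left side: [L M T^-2]
Right side: [I L]

The two sides have different dimensions, so the equation is NOT dimensionally consistent.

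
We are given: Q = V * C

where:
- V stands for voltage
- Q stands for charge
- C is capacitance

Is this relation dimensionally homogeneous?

Yes

V (voltage) has dimensions [I^-1 L^2 M T^-3].
Q (charge) has dimensions [I T].
C (capacitance) has dimensions [I^2 L^-2 M^-1 T^4].

Left side: [I T]
Right side: [I T]

Both sides have the same dimensions, so the equation is dimensionally consistent.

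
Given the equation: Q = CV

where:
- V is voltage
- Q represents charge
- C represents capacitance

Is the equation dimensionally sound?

Yes

V (voltage) has dimensions [I^-1 L^2 M T^-3].
Q (charge) has dimensions [I T].
C (capacitance) has dimensions [I^2 L^-2 M^-1 T^4].

Left side: [I T]
Right side: [I T]

Both sides have the same dimensions, so the equation is dimensionally consistent.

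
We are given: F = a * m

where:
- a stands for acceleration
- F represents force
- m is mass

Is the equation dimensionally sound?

Yes

a (acceleration) has dimensions [L T^-2].
F (force) has dimensions [L M T^-2].
m (mass) has dimensions [M].

Left side: [L M T^-2]
Right side: [L M T^-2]

Both sides have the same dimensions, so the equation is dimensionally consistent.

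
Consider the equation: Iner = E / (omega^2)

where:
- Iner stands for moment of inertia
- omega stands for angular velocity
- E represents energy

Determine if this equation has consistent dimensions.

Yes

Iner (moment of inertia) has dimensions [L^2 M].
omega (angular velocity) has dimensions [T^-1].
E (energy) has dimensions [L^2 M T^-2].

Left side: [L^2 M]
Right side: [L^2 M]

Both sides have the same dimensions, so the equation is dimensionally consistent.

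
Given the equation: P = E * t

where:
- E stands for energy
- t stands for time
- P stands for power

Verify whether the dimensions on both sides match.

No

E (energy) has dimensions [L^2 M T^-2].
t (time) has dimensions [T].
P (power) has dimensions [L^2 M T^-3].

Left side: [L^2 M T^-3]
Right side: [L^2 M T^-1]

The two sides have different dimensions, so the equation is NOT dimensionally consistent.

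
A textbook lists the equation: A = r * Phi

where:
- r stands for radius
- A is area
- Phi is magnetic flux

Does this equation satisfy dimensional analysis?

No

r (radius) has dimensions [L].
A (area) has dimensions [L^2].
Phi (magnetic flux) has dimensions [I^-1 L^2 M T^-2].

Left side: [L^2]
Right side: [I^-1 L^3 M T^-2]

The two sides have different dimensions, so the equation is NOT dimensionally consistent.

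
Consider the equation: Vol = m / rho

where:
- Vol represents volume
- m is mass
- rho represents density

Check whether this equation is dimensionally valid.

Yes

Vol (volume) has dimensions [L^3].
m (mass) has dimensions [M].
rho (density) has dimensions [L^-3 M].

Left side: [L^3]
Right side: [L^3]

Both sides have the same dimensions, so the equation is dimensionally consistent.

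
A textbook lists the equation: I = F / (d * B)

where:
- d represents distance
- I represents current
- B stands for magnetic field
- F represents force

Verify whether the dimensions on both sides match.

Yes

d (distance) has dimensions [L].
I (current) has dimensions [I].
B (magnetic field) has dimensions [I^-1 M T^-2].
F (force) has dimensions [L M T^-2].

Left side: [I]
Right side: [I]

Both sides have the same dimensions, so the equation is dimensionally consistent.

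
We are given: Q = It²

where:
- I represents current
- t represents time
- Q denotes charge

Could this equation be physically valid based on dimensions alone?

No

I (current) has dimensions [I].
t (time) has dimensions [T].
Q (charge) has dimensions [I T].

Left side: [I T]
Right side: [I T^2]

The two sides have different dimensions, so the equation is NOT dimensionally consistent.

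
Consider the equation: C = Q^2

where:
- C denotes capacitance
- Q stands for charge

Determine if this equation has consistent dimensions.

No

C (capacitance) has dimensions [I^2 L^-2 M^-1 T^4].
Q (charge) has dimensions [I T].

Left side: [I^2 L^-2 M^-1 T^4]
Right side: [I^2 T^2]

The two sides have different dimensions, so the equation is NOT dimensionally consistent.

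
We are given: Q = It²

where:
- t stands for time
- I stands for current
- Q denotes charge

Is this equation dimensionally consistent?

No

t (time) has dimensions [T].
I (current) has dimensions [I].
Q (charge) has dimensions [I T].

Left side: [I T]
Right side: [I T^2]

The two sides have different dimensions, so the equation is NOT dimensionally consistent.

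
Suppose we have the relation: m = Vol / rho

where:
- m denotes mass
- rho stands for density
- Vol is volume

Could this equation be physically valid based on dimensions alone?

No

m (mass) has dimensions [M].
rho (density) has dimensions [L^-3 M].
Vol (volume) has dimensions [L^3].

Left side: [M]
Right side: [L^6 M^-1]

The two sides have different dimensions, so the equation is NOT dimensionally consistent.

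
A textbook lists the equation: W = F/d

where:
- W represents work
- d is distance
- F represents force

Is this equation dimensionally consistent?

No

W (work) has dimensions [L^2 M T^-2].
d (distance) has dimensions [L].
F (force) has dimensions [L M T^-2].

Left side: [L^2 M T^-2]
Right side: [M T^-2]

The two sides have different dimensions, so the equation is NOT dimensionally consistent.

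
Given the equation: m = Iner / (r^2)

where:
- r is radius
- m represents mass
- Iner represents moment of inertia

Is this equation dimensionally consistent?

Yes

r (radius) has dimensions [L].
m (mass) has dimensions [M].
Iner (moment of inertia) has dimensions [L^2 M].

Left side: [M]
Right side: [M]

Both sides have the same dimensions, so the equation is dimensionally consistent.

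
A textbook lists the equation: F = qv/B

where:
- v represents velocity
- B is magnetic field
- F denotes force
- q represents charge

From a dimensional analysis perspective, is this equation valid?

No

v (velocity) has dimensions [L T^-1].
B (magnetic field) has dimensions [I^-1 M T^-2].
F (force) has dimensions [L M T^-2].
q (charge) has dimensions [I T].

Left side: [L M T^-2]
Right side: [I^2 L M^-1 T^2]

The two sides have different dimensions, so the equation is NOT dimensionally consistent.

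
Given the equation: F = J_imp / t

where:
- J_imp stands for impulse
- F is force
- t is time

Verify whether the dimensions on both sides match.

Yes

J_imp (impulse) has dimensions [L M T^-1].
F (force) has dimensions [L M T^-2].
t (time) has dimensions [T].

Left side: [L M T^-2]
Right side: [L M T^-2]

Both sides have the same dimensions, so the equation is dimensionally consistent.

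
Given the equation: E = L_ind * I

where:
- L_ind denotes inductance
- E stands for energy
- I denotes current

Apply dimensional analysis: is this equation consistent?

No

L_ind (inductance) has dimensions [I^-2 L^2 M T^-2].
E (energy) has dimensions [L^2 M T^-2].
I (current) has dimensions [I].

Left side: [L^2 M T^-2]
Right side: [I^-1 L^2 M T^-2]

The two sides have different dimensions, so the equation is NOT dimensionally consistent.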